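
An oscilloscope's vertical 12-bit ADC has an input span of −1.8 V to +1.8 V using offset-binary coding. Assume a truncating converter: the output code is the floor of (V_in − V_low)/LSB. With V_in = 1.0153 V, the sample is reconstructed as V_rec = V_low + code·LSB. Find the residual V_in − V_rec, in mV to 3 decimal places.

Step size: 3.6 V ÷ 2^12 = 0.879 mV.
(V_in − V_low)/LSB = (1.0153 − (−1.8))/0.000878906 = 3203.1858 → code 3203 (floor).
Reconstructed: 1.0151367 V.
V_in − V_rec = 0.000163281 V = 0.163 mV.

0.163 mV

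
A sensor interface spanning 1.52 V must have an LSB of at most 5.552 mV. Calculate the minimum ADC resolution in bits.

9 bits

Number of steps required ≥ 1.52 V / 5.552 mV = 273.78.
Need 2^N ≥ 273.78; 2^8 = 256, 2^9 = 512.
Minimum N = 9.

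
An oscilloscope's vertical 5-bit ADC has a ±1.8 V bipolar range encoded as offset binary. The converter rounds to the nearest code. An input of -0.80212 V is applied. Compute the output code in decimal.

With 32 levels over 3.6 V, one step is 112.500 mV.
(-0.80212 − (−1.8)) / 0.1125 = 8.870 LSBs.
So the output code is 9.

code 9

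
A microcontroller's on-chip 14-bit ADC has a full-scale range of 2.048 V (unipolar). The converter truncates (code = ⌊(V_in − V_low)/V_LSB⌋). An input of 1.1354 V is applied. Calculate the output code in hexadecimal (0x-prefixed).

code 0x237B (decimal 9083)

With 16384 levels over 2.048 V, one step is 125.00 µV.
(V_in − V_low)/LSB = (1.1354 − 0) / 0.000125 = 9083.200.
Floor → code 9083.
In hexadecimal (0x-prefixed): 0x237B.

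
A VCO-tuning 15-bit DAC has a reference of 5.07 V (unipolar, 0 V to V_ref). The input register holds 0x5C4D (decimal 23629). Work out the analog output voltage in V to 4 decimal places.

3.6560 V

LSB = 5.07 V / 2^15 = 154.72 µV.
Code 0x5C4D = 23629 decimal.
V_out = 0 + 23629 × 0.000154724 V = 3.65598 V.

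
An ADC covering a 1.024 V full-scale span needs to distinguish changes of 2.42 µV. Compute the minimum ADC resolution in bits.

19 bits

Number of steps required ≥ 1.024 V / 2.42 µV = 423140.50.
Need 2^N ≥ 423140.50; 2^18 = 262144, 2^19 = 524288.
Minimum N = 19.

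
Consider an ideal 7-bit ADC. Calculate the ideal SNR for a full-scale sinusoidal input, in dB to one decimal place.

SNR ≈ 6.02·N + 1.76 dB = 6.02·7 + 1.76 = 43.90 dB.

43.9 dB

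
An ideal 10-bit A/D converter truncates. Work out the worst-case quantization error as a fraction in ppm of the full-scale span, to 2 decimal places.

Truncating → worst-case error = 1 LSB = V_FS/2^10, so 1e+06/1024 = 976.562 ppm of full scale.

976.56 ppm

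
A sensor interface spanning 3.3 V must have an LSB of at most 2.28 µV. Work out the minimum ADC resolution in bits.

Number of steps required ≥ 3.3 V / 2.28 µV = 1447368.42.
Need 2^N ≥ 1447368.42; 2^20 = 1048576, 2^21 = 2097152.
Minimum N = 21.

21 bits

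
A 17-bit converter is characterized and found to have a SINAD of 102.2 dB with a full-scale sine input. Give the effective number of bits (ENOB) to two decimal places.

16.68 bits

ENOB = (SINAD − 1.76) / 6.02 = (102.2 − 1.76)/6.02 = 16.684.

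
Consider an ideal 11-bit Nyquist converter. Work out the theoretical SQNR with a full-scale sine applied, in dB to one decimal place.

68.0 dB

SNR ≈ 6.02·N + 1.76 dB = 6.02·11 + 1.76 = 67.98 dB.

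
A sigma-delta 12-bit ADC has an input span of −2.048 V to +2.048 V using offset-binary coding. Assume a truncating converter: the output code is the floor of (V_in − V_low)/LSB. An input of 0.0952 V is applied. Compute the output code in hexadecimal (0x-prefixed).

code 0x85F (decimal 2143)

LSB = 4.096 V / 4096 = 1.000 mV.
(0.0952 − (−2.048)) / 0.001 = 2143.200 LSBs.
Floor → code 2143.
In hexadecimal (0x-prefixed): 0x85F.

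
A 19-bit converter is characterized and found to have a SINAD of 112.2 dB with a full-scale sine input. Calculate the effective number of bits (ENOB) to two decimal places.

18.35 bits

ENOB = (SINAD − 1.76) / 6.02 = (112.2 − 1.76)/6.02 = 18.346.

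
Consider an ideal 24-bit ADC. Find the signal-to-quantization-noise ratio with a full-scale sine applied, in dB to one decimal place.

146.2 dB

SNR ≈ 6.02·N + 1.76 dB = 6.02·24 + 1.76 = 146.24 dB.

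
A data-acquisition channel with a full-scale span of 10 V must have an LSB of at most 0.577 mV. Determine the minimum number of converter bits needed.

Number of steps required ≥ 10 V / 0.577 mV = 17331.02.
Need 2^N ≥ 17331.02; 2^14 = 16384, 2^15 = 32768.
Minimum N = 15.

15 bits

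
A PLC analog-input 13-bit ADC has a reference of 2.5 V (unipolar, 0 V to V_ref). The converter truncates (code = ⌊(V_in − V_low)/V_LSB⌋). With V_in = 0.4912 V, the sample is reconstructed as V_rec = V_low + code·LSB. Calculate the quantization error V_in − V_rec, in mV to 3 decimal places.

0.172 mV

LSB = 2.5/2^13 = 305.18 µV.
(0.4912 − 0)/0.000305176 = 1609.5642; ⌊·⌋ gives code 1609.
V_rec = 0 + 1609·0.000305176 = 0.49102783 V.
V_in − V_rec = 0.000172168 V = 0.172 mV.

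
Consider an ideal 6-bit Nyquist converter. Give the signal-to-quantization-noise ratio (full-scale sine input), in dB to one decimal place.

37.9 dB

SNR ≈ 6.02·N + 1.76 dB = 6.02·6 + 1.76 = 37.88 dB.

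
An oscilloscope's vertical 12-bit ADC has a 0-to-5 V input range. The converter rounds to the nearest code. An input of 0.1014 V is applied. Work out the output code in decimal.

LSB = 5 V / 4096 = 1.221 mV.
(V_in − V_low)/LSB = (0.1014 − 0) / 0.0012207 = 83.067.
Round → code 83.

code 83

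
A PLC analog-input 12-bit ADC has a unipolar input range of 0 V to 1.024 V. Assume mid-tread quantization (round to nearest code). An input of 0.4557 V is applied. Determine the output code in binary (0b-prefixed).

code 0b11100011111 (decimal 1823)

LSB = 1.024 V / 4096 = 250.00 µV.
Input sits at 1822.800 steps above V_low.
So the output code is 1823.
In binary (0b-prefixed): 0b11100011111.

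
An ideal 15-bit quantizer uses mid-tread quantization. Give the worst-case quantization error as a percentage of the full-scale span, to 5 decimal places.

Rounding → worst-case error = ½ LSB = V_FS/2^16, so 100/65536 = 0.00152588 % of full scale.

0.00153 %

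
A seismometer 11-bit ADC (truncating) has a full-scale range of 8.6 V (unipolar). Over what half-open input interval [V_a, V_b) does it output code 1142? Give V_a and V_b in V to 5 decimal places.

[4.79551 V, 4.79971 V)

LSB = 8.6/2^11 = 4.199 mV.
V_a = V_low + 1142·LSB = 4.79551 V; V_b = V_low + 1143·LSB = 4.79971 V.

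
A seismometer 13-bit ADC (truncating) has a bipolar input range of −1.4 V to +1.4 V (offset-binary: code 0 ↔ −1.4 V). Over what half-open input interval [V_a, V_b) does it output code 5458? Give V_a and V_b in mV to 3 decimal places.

[465.527 mV, 465.869 mV)

LSB = 2.8/2^13 = 341.80 µV.
V_a = V_low + 5458·LSB = 0.465527 V; V_b = V_low + 5459·LSB = 0.465869 V.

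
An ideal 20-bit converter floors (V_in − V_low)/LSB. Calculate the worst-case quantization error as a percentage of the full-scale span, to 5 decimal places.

0.00010 %

Truncating → worst-case error = 1 LSB = V_FS/2^20, so 100/1048576 = 9.53674e-05 % of full scale.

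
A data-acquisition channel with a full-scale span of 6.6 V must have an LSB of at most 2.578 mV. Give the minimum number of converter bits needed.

12 bits

Number of steps required ≥ 6.6 V / 2.578 mV = 2560.12.
Need 2^N ≥ 2560.12; 2^11 = 2048, 2^12 = 4096.
Minimum N = 12.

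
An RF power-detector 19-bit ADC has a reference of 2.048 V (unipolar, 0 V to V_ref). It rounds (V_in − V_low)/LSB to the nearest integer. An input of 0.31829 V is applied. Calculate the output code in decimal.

code 81482

LSB = 2.048 V / 524288 = 3.91 µV.
(0.31829 − 0) / 3.90625e-06 = 81482.240 LSBs.
So the output code is 81482.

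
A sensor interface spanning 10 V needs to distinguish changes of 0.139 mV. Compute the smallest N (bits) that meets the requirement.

17 bits

Number of steps required ≥ 10 V / 0.139 mV = 71942.45.
Need 2^N ≥ 71942.45; 2^16 = 65536, 2^17 = 131072.
Minimum N = 17.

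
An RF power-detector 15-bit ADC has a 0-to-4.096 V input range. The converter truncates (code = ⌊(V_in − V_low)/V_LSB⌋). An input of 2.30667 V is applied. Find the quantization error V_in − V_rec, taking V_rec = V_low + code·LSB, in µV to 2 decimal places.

One LSB is 4.096 V / 32768 = 125.00 µV.
(V_in − V_low)/LSB = (2.30667 − 0)/0.000125 = 18453.3600 → code 18453 (floor).
V_rec = 0 + 18453·0.000125 = 2.306625 V.
V_in − V_rec = 4.5e-05 V = 45.00 µV.

45.00 µV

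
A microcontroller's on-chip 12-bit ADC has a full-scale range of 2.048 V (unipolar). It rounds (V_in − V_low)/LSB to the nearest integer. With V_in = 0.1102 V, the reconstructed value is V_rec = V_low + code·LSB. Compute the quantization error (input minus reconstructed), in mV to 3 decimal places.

0.200 mV

One LSB is 2.048 V / 4096 = 0.500 mV.
Scaled input = 220.4000 LSBs, so code = 220.
Code 220 maps back to 0 + 220×0.0005 V = 0.11 V.
V_in − V_rec = 0.0002 V = 0.200 mV.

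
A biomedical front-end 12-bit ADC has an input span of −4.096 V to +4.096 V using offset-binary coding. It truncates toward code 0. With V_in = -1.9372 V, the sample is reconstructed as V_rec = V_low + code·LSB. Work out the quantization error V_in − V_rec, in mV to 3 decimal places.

One LSB is 8.192 V / 4096 = 2.000 mV.
Scaled input = 1079.4000 LSBs, so code = 1079.
Code 1079 maps back to (−4.096) + 1079×0.002 V = -1.938 V.
V_in − V_rec = 0.0008 V = 0.800 mV.

0.800 mV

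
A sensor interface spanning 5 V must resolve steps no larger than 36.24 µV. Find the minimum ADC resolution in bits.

Number of steps required ≥ 5 V / 36.24 µV = 137969.09.
Need 2^N ≥ 137969.09; 2^17 = 131072, 2^18 = 262144.
Minimum N = 18.

18 bits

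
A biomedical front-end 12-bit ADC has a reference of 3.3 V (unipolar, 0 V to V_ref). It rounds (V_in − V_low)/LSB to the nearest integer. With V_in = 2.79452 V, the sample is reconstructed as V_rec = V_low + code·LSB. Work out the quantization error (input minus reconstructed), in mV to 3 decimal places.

-0.329 mV

One LSB is 3.3 V / 4096 = 0.806 mV.
Scaled input = 3468.5921 LSBs, so code = 3469.
Reconstructed: 2.7948486 V.
Difference: -0.000328633 V → -0.329 mV.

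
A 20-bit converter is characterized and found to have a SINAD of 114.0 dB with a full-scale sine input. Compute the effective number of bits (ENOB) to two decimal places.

18.64 bits

ENOB = (SINAD − 1.76) / 6.02 = (114.0 − 1.76)/6.02 = 18.645.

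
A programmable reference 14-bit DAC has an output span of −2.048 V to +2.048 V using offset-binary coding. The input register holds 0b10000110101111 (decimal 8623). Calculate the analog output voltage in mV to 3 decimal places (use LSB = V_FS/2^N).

LSB = 4.096 V / 2^14 = 250.00 µV.
Code 0b10000110101111 = 8623 decimal.
V_out = (−2.048) + 8623 × 0.00025 V = 0.10775 V.
= 107.750 mV.

107.750 mV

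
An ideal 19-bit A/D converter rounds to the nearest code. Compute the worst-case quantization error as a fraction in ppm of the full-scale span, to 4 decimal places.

Rounding → worst-case error = ½ LSB = V_FS/2^20, so 1e+06/1048576 = 0.953674 ppm of full scale.

0.9537 ppm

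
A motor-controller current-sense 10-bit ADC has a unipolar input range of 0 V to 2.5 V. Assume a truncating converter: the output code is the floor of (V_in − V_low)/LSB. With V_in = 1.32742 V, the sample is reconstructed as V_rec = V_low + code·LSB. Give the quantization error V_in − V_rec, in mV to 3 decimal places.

One LSB is 2.5 V / 1024 = 2.441 mV.
(1.32742 − 0)/0.00244141 = 543.7112; ⌊·⌋ gives code 543.
Reconstructed: 1.3256836 V.
Error = 1.32742 − 1.3256836 = 0.00173641 V = 1.736 mV.

1.736 mV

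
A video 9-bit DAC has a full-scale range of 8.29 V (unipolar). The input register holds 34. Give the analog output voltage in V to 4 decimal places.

0.5505 V

LSB = 8.29 V / 2^9 = 16.191 mV.
V_out = 0 + 34 × 0.0161914 V = 0.550508 V.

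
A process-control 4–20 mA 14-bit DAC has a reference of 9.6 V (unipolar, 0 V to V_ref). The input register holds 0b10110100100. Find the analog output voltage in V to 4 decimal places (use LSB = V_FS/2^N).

LSB = 9.6 V / 2^14 = 0.586 mV.
Code 0b10110100100 = 1444 decimal.
V_out = 0 + 1444 × 0.000585937 V = 0.846094 V.

0.8461 V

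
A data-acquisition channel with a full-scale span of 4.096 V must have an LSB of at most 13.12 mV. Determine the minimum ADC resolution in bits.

Number of steps required ≥ 4.096 V / 13.12 mV = 312.20.
Need 2^N ≥ 312.20; 2^8 = 256, 2^9 = 512.
Minimum N = 9.

9 bits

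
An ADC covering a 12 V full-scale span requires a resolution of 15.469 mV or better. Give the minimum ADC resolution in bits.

10 bits

Number of steps required ≥ 12 V / 15.469 mV = 775.75.
Need 2^N ≥ 775.75; 2^9 = 512, 2^10 = 1024.
Minimum N = 10.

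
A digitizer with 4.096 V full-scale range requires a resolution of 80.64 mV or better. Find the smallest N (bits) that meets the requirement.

Number of steps required ≥ 4.096 V / 80.64 mV = 50.79.
Need 2^N ≥ 50.79; 2^5 = 32, 2^6 = 64.
Minimum N = 6.

6 bits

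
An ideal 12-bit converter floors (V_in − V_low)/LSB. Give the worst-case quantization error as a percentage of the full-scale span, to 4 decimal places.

0.0244 %

Truncating → worst-case error = 1 LSB = V_FS/2^12, so 100/4096 = 0.0244141 % of full scale.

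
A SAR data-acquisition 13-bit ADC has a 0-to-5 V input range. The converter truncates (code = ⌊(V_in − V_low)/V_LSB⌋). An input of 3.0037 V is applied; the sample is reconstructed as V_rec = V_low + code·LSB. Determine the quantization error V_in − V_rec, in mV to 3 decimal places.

0.160 mV

Step size: 5 V ÷ 2^13 = 0.610 mV.
Scaled input = 4921.2621 LSBs, so code = 4921.
V_rec = 0 + 4921·0.000610352 = 3.00354 V.
V_in − V_rec = 0.000159961 V = 0.160 mV.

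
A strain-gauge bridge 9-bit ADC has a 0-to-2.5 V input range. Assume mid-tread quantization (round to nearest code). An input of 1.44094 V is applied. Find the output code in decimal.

With 512 levels over 2.5 V, one step is 4.883 mV.
(V_in − V_low)/LSB = (1.44094 − 0) / 0.00488281 = 295.105.
Round → code 295.

code 295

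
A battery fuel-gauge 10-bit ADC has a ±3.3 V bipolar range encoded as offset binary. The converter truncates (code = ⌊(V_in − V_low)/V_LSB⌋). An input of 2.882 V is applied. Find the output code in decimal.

With 1024 levels over 6.6 V, one step is 6.445 mV.
(2.882 − (−3.3)) / 0.00644531 = 959.147 LSBs.
⌊·⌋(959.147) = 959.

code 959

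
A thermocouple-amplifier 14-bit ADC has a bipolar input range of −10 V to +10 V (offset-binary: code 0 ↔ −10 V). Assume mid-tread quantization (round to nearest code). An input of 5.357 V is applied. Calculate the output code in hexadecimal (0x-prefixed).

code 0x3124 (decimal 12580)

With 16384 levels over 20 V, one step is 1.221 mV.
Input sits at 12580.454 steps above V_low.
Round → code 12580.
In hexadecimal (0x-prefixed): 0x3124.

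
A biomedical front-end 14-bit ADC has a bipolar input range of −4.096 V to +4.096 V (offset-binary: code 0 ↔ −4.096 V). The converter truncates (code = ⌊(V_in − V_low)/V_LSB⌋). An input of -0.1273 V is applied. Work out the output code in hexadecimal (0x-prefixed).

code 0x1F01 (decimal 7937)

With 16384 levels over 8.192 V, one step is 0.500 mV.
(-0.1273 − (−4.096)) / 0.0005 = 7937.400 LSBs.
So the output code is 7937.
In hexadecimal (0x-prefixed): 0x1F01.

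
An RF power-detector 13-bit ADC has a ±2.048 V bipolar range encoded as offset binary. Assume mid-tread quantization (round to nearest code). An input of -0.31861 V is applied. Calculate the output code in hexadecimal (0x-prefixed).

Full-scale span = 4.096 V; LSB = 4.096/2^13 = 0.500 mV.
Input sits at 3458.780 steps above V_low.
round(3458.780) = 3459.
In hexadecimal (0x-prefixed): 0xD83.

code 0xD83 (decimal 3459)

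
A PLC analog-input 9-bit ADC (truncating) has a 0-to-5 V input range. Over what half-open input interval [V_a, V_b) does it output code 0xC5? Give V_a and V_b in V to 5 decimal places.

LSB = 5/2^9 = 9.766 mV.
Code 0xC5 = 197 decimal.
V_a = V_low + 197·LSB = 1.92383 V; V_b = V_low + 198·LSB = 1.93359 V.

[1.92383 V, 1.93359 V)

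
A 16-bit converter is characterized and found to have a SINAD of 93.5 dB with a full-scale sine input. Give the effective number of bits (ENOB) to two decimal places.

15.24 bits

ENOB = (SINAD − 1.76) / 6.02 = (93.5 − 1.76)/6.02 = 15.239.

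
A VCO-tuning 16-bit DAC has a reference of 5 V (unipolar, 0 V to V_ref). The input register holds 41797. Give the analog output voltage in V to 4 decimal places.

LSB = 5 V / 2^16 = 76.29 µV.
V_out = 0 + 41797 × 7.62939e-05 V = 3.18886 V.

3.1889 V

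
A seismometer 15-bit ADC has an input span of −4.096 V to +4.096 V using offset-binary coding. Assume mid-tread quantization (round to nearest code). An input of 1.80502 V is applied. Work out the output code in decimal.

Full-scale span = 8.192 V; LSB = 8.192/2^15 = 250.00 µV.
Input sits at 23604.080 steps above V_low.
So the output code is 23604.

code 23604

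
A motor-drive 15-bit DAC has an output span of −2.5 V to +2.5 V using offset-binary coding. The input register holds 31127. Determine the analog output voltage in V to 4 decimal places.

LSB = 5 V / 2^15 = 152.59 µV.
V_out = (−2.5) + 31127 × 0.000152588 V = 2.2496 V.

2.2496 V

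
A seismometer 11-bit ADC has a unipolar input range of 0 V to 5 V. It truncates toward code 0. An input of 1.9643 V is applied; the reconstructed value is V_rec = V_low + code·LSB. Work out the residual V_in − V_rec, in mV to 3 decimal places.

LSB = 5/2^11 = 2.441 mV.
Scaled input = 804.5773 LSBs, so code = 804.
Code 804 maps back to 0 + 804×0.00244141 V = 1.9628906 V.
Error = 1.9643 − 1.9628906 = 0.00140938 V = 1.409 mV.

1.409 mV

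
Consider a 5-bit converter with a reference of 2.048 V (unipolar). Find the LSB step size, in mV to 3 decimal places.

64.000 mV

Full-scale span = 2.048 V.
LSB = 2.048 / 2^5 = 2.048 / 32 = 0.064 V = 64.000 mV.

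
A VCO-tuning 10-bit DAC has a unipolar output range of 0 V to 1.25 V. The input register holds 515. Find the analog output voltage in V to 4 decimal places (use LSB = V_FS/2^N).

0.6287 V

LSB = 1.25 V / 2^10 = 1.221 mV.
V_out = 0 + 515 × 0.0012207 V = 0.628662 V.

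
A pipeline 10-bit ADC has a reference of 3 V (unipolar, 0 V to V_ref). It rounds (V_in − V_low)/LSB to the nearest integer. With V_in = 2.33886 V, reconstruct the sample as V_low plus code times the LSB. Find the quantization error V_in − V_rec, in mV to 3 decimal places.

LSB = 3/2^10 = 2.930 mV.
(V_in − V_low)/LSB = (2.33886 − 0)/0.00292969 = 798.3309 → code 798 (round).
Reconstructed: 2.3378906 V.
Error = 2.33886 − 2.3378906 = 0.000969375 V = 0.969 mV.

0.969 mV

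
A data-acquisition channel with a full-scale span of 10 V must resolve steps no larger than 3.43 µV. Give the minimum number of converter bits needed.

22 bits

Number of steps required ≥ 10 V / 3.43 µV = 2915451.90.
Need 2^N ≥ 2915451.90; 2^21 = 2097152, 2^22 = 4194304.
Minimum N = 22.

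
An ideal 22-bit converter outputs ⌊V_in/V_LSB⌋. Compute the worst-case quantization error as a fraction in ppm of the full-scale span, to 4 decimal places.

Truncating → worst-case error = 1 LSB = V_FS/2^22, so 1e+06/4194304 = 0.238419 ppm of full scale.

0.2384 ppm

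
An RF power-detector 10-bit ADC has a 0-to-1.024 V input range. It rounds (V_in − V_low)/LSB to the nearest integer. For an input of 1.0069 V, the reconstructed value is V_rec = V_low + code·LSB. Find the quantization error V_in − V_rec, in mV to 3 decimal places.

-0.100 mV

LSB = 1.024/2^10 = 1.000 mV.
(V_in − V_low)/LSB = (1.0069 − 0)/0.001 = 1006.9000 → code 1007 (round).
V_rec = 0 + 1007·0.001 = 1.007 V.
Difference: -0.0001 V → -0.100 mV.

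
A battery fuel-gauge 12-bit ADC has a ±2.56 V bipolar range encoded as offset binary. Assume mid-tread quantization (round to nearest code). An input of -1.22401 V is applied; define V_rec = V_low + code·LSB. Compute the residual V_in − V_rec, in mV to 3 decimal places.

LSB = 5.12/2^12 = 1.250 mV.
Scaled input = 1068.7920 LSBs, so code = 1069.
V_rec = (−2.56) + 1069·0.00125 = -1.22375 V.
V_in − V_rec = -0.00026 V = -0.260 mV.

-0.260 mV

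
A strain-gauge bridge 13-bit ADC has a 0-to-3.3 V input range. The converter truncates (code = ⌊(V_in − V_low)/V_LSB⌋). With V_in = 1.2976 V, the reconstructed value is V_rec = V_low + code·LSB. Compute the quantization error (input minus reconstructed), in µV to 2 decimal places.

78.03 µV

LSB = 3.3/2^13 = 402.83 µV.
Scaled input = 3221.1937 LSBs, so code = 3221.
Code 3221 maps back to 0 + 3221×0.000402832 V = 1.297522 V.
V_in − V_rec = 7.80273e-05 V = 78.03 µV.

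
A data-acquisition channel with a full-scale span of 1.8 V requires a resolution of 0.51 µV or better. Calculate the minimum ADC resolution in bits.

22 bits

Number of steps required ≥ 1.8 V / 0.51 µV = 3529411.76.
Need 2^N ≥ 3529411.76; 2^21 = 2097152, 2^22 = 4194304.
Minimum N = 22.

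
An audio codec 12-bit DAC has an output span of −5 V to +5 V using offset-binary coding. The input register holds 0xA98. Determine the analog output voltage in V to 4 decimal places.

LSB = 10 V / 2^12 = 2.441 mV.
Code 0xA98 = 2712 decimal.
V_out = (−5) + 2712 × 0.00244141 V = 1.62109 V.

1.6211 V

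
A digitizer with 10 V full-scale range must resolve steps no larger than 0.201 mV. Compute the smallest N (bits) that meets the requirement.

Number of steps required ≥ 10 V / 0.201 mV = 49751.24.
Need 2^N ≥ 49751.24; 2^15 = 32768, 2^16 = 65536.
Minimum N = 16.

16 bits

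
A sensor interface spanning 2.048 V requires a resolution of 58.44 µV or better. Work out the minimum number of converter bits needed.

Number of steps required ≥ 2.048 V / 58.44 µV = 35044.49.
Need 2^N ≥ 35044.49; 2^15 = 32768, 2^16 = 65536.
Minimum N = 16.

16 bits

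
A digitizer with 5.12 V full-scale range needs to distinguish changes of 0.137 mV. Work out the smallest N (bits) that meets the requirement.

16 bits

Number of steps required ≥ 5.12 V / 0.137 mV = 37372.26.
Need 2^N ≥ 37372.26; 2^15 = 32768, 2^16 = 65536.
Minimum N = 16.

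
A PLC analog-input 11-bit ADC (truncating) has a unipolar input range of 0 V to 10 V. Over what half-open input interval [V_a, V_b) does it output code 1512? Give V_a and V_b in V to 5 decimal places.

[7.38281 V, 7.38770 V)

LSB = 10/2^11 = 4.883 mV.
V_a = V_low + 1512·LSB = 7.38281 V; V_b = V_low + 1513·LSB = 7.3877 V.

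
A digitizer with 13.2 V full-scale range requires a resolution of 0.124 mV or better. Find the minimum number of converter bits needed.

Number of steps required ≥ 13.2 V / 0.124 mV = 106451.61.
Need 2^N ≥ 106451.61; 2^16 = 65536, 2^17 = 131072.
Minimum N = 17.

17 bits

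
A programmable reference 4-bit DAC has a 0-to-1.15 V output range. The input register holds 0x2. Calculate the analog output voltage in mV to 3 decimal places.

143.750 mV

LSB = 1.15 V / 2^4 = 71.875 mV.
Code 0x2 = 2 decimal.
V_out = 0 + 2 × 0.071875 V = 0.14375 V.
= 143.750 mV.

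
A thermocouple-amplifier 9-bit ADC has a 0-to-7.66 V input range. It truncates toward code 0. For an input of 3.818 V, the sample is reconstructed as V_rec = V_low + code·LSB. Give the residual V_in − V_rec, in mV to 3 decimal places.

Step size: 7.66 V ÷ 2^9 = 14.961 mV.
(3.818 − 0)/0.0149609 = 255.1979; ⌊·⌋ gives code 255.
V_rec = 0 + 255·0.0149609 = 3.8150391 V.
Error = 3.818 − 3.8150391 = 0.00296094 V = 2.961 mV.

2.961 mV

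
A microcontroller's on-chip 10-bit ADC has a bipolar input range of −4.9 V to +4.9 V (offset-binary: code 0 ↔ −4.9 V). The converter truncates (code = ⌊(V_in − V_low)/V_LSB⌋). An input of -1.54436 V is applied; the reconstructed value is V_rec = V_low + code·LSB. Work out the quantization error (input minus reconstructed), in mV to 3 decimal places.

One LSB is 9.8 V / 1024 = 9.570 mV.
(V_in − V_low)/LSB = (-1.54436 − (−4.9))/0.00957031 = 350.6301 → code 350 (floor).
Reconstructed: -1.5503906 V.
Error = -1.54436 − (−1.5503906) = 0.00603063 V = 6.031 mV.

6.031 mV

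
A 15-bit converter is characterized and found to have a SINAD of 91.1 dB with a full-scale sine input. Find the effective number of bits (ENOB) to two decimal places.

14.84 bits

ENOB = (SINAD − 1.76) / 6.02 = (91.1 − 1.76)/6.02 = 14.841.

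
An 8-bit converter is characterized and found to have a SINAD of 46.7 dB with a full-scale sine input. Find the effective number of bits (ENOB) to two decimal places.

ENOB = (SINAD − 1.76) / 6.02 = (46.7 − 1.76)/6.02 = 7.465.

7.47 bits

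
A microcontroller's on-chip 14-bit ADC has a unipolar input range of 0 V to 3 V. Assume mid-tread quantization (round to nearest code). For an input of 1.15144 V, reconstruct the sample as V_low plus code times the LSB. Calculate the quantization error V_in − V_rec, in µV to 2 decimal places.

72.81 µV

Step size: 3 V ÷ 2^14 = 183.11 µV.
(1.15144 − 0)/0.000183105 = 6288.3977; round gives code 6288.
V_rec = 0 + 6288·0.000183105 = 1.1513672 V.
Error = 1.15144 − 1.1513672 = 7.28125e-05 V = 72.81 µV.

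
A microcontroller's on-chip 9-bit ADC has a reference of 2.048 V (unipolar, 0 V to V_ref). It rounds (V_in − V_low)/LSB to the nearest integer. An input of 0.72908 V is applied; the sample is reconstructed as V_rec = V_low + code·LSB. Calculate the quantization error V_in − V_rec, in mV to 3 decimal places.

LSB = 2.048/2^9 = 4.000 mV.
(0.72908 − 0)/0.004 = 182.2700; round gives code 182.
Code 182 maps back to 0 + 182×0.004 V = 0.728 V.
V_in − V_rec = 0.00108 V = 1.080 mV.

1.080 mV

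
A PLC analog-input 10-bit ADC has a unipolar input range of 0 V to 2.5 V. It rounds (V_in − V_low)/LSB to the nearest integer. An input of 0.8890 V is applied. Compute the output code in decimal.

code 364

LSB = 2.5 V / 1024 = 2.441 mV.
Input sits at 364.134 steps above V_low.
round(364.134) = 364.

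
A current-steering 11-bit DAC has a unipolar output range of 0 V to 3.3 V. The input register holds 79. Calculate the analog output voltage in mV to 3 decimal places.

LSB = 3.3 V / 2^11 = 1.611 mV.
V_out = 0 + 79 × 0.00161133 V = 0.127295 V.
= 127.295 mV.

127.295 mV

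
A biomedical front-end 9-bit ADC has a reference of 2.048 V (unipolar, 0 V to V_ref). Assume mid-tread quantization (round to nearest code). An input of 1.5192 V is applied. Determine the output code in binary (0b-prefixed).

LSB = 2.048 V / 512 = 4.000 mV.
(V_in − V_low)/LSB = (1.5192 − 0) / 0.004 = 379.800.
So the output code is 380.
In binary (0b-prefixed): 0b101111100.

code 0b101111100 (decimal 380)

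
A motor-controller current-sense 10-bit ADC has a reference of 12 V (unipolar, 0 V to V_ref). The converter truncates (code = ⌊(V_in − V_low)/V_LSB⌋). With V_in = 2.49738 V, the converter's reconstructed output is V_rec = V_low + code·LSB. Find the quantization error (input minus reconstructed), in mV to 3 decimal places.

1.286 mV

Step size: 12 V ÷ 2^10 = 11.719 mV.
Scaled input = 213.1098 LSBs, so code = 213.
Reconstructed: 2.4960938 V.
V_in − V_rec = 0.00128625 V = 1.286 mV.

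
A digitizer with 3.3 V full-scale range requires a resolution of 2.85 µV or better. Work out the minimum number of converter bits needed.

21 bits

Number of steps required ≥ 3.3 V / 2.85 µV = 1157894.74.
Need 2^N ≥ 1157894.74; 2^20 = 1048576, 2^21 = 2097152.
Minimum N = 21.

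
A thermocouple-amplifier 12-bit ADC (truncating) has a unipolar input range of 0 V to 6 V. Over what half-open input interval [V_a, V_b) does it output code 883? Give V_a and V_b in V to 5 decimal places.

[1.29346 V, 1.29492 V)

LSB = 6/2^12 = 1.465 mV.
V_a = V_low + 883·LSB = 1.29346 V; V_b = V_low + 884·LSB = 1.29492 V.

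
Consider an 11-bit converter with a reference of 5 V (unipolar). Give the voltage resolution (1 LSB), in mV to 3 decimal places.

Full-scale span = 5 V.
LSB = 5 / 2^11 = 5 / 2048 = 0.00244141 V = 2.441 mV.

2.441 mV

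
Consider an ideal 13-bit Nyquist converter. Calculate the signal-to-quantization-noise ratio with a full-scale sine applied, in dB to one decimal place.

SNR ≈ 6.02·N + 1.76 dB = 6.02·13 + 1.76 = 80.02 dB.

80.0 dB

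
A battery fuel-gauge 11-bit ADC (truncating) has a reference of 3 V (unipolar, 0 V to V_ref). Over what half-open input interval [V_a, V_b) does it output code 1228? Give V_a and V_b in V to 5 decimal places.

LSB = 3/2^11 = 1.465 mV.
V_a = V_low + 1228·LSB = 1.79883 V; V_b = V_low + 1229·LSB = 1.80029 V.

[1.79883 V, 1.80029 V)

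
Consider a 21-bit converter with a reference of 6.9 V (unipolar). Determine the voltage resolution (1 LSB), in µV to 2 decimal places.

3.29 µV

Full-scale span = 6.9 V.
LSB = 6.9 / 2^21 = 6.9 / 2097152 = 3.29018e-06 V = 3.29 µV.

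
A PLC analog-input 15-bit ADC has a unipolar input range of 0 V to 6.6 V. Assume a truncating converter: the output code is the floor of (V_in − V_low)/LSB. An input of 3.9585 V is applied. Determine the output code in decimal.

With 32768 levels over 6.6 V, one step is 201.42 µV.
(3.9585 − 0) / 0.000201416 = 19653.353 LSBs.
So the output code is 19653.

code 19653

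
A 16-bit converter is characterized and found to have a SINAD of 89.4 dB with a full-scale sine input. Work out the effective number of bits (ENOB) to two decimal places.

ENOB = (SINAD − 1.76) / 6.02 = (89.4 − 1.76)/6.02 = 14.558.

14.56 bits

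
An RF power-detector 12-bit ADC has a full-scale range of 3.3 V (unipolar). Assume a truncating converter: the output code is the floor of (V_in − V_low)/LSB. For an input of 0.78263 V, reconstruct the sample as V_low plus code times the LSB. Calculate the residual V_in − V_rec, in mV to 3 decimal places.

LSB = 3.3/2^12 = 0.806 mV.
(0.78263 − 0)/0.000805664 = 971.4098; ⌊·⌋ gives code 971.
V_rec = 0 + 971·0.000805664 = 0.7822998 V.
Error = 0.78263 − 0.7822998 = 0.000330195 V = 0.330 mV.

0.330 mV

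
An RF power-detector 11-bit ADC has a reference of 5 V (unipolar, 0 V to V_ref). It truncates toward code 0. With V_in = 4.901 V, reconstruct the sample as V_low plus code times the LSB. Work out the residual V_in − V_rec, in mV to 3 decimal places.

LSB = 5/2^11 = 2.441 mV.
(4.901 − 0)/0.00244141 = 2007.4496; ⌊·⌋ gives code 2007.
Code 2007 maps back to 0 + 2007×0.00244141 V = 4.8999023 V.
Error = 4.901 − 4.8999023 = 0.00109766 V = 1.098 mV.

1.098 mV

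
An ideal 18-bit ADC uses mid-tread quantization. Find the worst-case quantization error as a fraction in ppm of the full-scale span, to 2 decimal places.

Rounding → worst-case error = ½ LSB = V_FS/2^19, so 1e+06/524288 = 1.90735 ppm of full scale.

1.91 ppm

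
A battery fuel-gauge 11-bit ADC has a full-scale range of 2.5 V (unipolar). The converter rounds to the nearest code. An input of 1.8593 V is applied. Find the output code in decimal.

With 2048 levels over 2.5 V, one step is 1.221 mV.
Input sits at 1523.139 steps above V_low.
Round → code 1523.

code 1523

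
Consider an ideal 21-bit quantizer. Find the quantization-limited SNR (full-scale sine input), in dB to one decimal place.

SNR ≈ 6.02·N + 1.76 dB = 6.02·21 + 1.76 = 128.18 dB.

128.2 dB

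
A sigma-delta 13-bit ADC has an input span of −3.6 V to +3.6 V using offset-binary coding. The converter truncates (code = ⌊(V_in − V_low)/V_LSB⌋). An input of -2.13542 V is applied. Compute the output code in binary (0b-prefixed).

code 0b11010000010 (decimal 1666)

With 8192 levels over 7.2 V, one step is 0.879 mV.
(-2.13542 − (−3.6)) / 0.000878906 = 1666.367 LSBs.
Floor → code 1666.
In binary (0b-prefixed): 0b11010000010.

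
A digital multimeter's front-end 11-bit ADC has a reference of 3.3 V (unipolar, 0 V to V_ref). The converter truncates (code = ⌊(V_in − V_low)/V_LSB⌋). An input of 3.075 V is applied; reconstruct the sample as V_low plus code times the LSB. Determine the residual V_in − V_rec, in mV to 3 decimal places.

Step size: 3.3 V ÷ 2^11 = 1.611 mV.
(V_in − V_low)/LSB = (3.075 − 0)/0.00161133 = 1908.3636 → code 1908 (floor).
V_rec = 0 + 1908·0.00161133 = 3.0744141 V.
Difference: 0.000585937 V → 0.586 mV.

0.586 mV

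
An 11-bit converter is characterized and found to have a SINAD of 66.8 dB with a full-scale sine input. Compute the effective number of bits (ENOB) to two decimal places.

ENOB = (SINAD − 1.76) / 6.02 = (66.8 − 1.76)/6.02 = 10.804.

10.80 bits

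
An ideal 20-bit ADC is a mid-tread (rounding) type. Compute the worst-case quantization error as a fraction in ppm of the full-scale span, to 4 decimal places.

Rounding → worst-case error = ½ LSB = V_FS/2^21, so 1e+06/2097152 = 0.476837 ppm of full scale.

0.4768 ppm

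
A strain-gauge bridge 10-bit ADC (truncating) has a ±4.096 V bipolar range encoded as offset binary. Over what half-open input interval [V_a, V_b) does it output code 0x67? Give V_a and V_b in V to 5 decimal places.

LSB = 8.192/2^10 = 8.000 mV.
Code 0x67 = 103 decimal.
V_a = V_low + 103·LSB = -3.272 V; V_b = V_low + 104·LSB = -3.264 V.

[-3.27200 V, -3.26400 V)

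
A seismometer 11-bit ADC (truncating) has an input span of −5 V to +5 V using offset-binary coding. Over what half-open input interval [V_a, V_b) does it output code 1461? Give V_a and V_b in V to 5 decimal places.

[2.13379 V, 2.13867 V)

LSB = 10/2^11 = 4.883 mV.
V_a = V_low + 1461·LSB = 2.13379 V; V_b = V_low + 1462·LSB = 2.13867 V.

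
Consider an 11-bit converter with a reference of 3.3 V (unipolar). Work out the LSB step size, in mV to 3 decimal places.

Full-scale span = 3.3 V.
LSB = 3.3 / 2^11 = 3.3 / 2048 = 0.00161133 V = 1.611 mV.

1.611 mV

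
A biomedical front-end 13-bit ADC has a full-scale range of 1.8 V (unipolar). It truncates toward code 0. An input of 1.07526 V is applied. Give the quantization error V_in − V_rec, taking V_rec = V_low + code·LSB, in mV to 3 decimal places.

One LSB is 1.8 V / 8192 = 219.73 µV.
(V_in − V_low)/LSB = (1.07526 − 0)/0.000219727 = 4893.6277 → code 4893 (floor).
Reconstructed: 1.0751221 V.
Error = 1.07526 − 1.0751221 = 0.00013793 V = 0.138 mV.

0.138 mV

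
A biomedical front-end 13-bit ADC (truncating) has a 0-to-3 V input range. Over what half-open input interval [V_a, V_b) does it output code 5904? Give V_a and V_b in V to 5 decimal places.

LSB = 3/2^13 = 366.21 µV.
V_a = V_low + 5904·LSB = 2.16211 V; V_b = V_low + 5905·LSB = 2.16248 V.

[2.16211 V, 2.16248 V)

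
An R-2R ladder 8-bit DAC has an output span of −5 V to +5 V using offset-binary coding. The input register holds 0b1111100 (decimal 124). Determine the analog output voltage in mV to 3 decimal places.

-156.250 mV

LSB = 10 V / 2^8 = 39.062 mV.
Code 0b1111100 = 124 decimal.
V_out = (−5) + 124 × 0.0390625 V = -0.15625 V.
= -156.250 mV.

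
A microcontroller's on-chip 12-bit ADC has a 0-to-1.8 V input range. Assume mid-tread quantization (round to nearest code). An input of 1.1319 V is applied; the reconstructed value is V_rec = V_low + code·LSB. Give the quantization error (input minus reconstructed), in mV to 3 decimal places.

LSB = 1.8/2^12 = 439.45 µV.
(1.1319 − 0)/0.000439453 = 2575.7013; round gives code 2576.
Reconstructed: 1.1320313 V.
Difference: -0.00013125 V → -0.131 mV.

-0.131 mV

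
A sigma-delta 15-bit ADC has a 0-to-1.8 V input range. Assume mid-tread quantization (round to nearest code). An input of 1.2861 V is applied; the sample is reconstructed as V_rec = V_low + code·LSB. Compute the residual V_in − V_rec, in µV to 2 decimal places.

-14.50 µV

One LSB is 1.8 V / 32768 = 54.93 µV.
(1.2861 − 0)/5.49316e-05 = 23412.7360; round gives code 23413.
Code 23413 maps back to 0 + 23413×5.49316e-05 V = 1.2861145 V.
Error = 1.2861 − 1.2861145 = -1.4502e-05 V = -14.50 µV.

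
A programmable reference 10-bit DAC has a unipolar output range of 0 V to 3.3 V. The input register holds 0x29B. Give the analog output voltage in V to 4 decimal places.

2.1495 V

LSB = 3.3 V / 2^10 = 3.223 mV.
Code 0x29B = 667 decimal.
V_out = 0 + 667 × 0.00322266 V = 2.14951 V.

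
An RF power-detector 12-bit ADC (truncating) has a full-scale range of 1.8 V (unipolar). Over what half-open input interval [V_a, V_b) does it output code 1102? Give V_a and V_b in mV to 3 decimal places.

[484.277 mV, 484.717 mV)

LSB = 1.8/2^12 = 439.45 µV.
V_a = V_low + 1102·LSB = 0.484277 V; V_b = V_low + 1103·LSB = 0.484717 V.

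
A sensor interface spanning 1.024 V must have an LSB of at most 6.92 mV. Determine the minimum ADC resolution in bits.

Number of steps required ≥ 1.024 V / 6.92 mV = 147.98.
Need 2^N ≥ 147.98; 2^7 = 128, 2^8 = 256.
Minimum N = 8.

8 bits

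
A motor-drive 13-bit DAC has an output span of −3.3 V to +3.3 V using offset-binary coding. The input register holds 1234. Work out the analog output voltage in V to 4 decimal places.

LSB = 6.6 V / 2^13 = 0.806 mV.
V_out = (−3.3) + 1234 × 0.000805664 V = -2.30581 V.

-2.3058 V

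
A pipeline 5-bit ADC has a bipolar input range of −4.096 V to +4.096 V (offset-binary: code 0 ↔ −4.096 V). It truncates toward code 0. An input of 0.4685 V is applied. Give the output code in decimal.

Full-scale span = 8.192 V; LSB = 8.192/2^5 = 256.000 mV.
(0.4685 − (−4.096)) / 0.256 = 17.830 LSBs.
Floor → code 17.

code 17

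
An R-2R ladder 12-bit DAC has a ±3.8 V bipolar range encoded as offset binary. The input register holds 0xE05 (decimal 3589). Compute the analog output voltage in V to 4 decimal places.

LSB = 7.6 V / 2^12 = 1.855 mV.
Code 0xE05 = 3589 decimal.
V_out = (−3.8) + 3589 × 0.00185547 V = 2.85928 V.

2.8593 V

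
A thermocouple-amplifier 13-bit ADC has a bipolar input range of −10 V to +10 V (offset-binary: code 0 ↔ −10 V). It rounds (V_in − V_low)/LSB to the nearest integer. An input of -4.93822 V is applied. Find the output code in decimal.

code 2073

Full-scale span = 20 V; LSB = 20/2^13 = 2.441 mV.
(V_in − V_low)/LSB = (-4.93822 − (−10)) / 0.00244141 = 2073.305.
Round → code 2073.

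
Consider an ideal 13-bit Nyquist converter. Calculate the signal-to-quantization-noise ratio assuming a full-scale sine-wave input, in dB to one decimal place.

SNR ≈ 6.02·N + 1.76 dB = 6.02·13 + 1.76 = 80.02 dB.

80.0 dB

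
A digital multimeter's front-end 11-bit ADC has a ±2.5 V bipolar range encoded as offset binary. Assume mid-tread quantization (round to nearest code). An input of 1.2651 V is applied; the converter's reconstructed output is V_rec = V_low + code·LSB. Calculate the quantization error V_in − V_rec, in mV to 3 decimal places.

One LSB is 5 V / 2048 = 2.441 mV.
(1.2651 − (−2.5))/0.00244141 = 1542.1850; round gives code 1542.
Reconstructed: 1.2646484 V.
Difference: 0.000451562 V → 0.452 mV.

0.452 mV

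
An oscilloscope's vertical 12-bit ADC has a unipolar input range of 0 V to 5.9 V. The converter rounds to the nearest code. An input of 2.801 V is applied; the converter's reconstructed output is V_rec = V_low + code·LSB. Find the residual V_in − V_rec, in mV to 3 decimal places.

LSB = 5.9/2^12 = 1.440 mV.
Scaled input = 1944.5586 LSBs, so code = 1945.
Code 1945 maps back to 0 + 1945×0.00144043 V = 2.8016357 V.
V_in − V_rec = -0.000635742 V = -0.636 mV.

-0.636 mV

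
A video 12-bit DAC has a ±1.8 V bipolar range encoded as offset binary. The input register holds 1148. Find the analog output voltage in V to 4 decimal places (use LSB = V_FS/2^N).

LSB = 3.6 V / 2^12 = 0.879 mV.
V_out = (−1.8) + 1148 × 0.000878906 V = -0.791016 V.

-0.7910 V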